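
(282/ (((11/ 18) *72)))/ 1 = 141/ 22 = 6.41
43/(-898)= -0.05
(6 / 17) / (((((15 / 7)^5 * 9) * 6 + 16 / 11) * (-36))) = -184877 / 46036441524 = -0.00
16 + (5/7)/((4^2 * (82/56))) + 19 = 35.03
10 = 10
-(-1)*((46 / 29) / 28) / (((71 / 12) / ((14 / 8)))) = 69 / 4118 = 0.02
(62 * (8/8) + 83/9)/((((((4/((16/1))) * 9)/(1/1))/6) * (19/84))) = 839.67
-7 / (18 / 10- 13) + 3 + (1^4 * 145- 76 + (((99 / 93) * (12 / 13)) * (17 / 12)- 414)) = -1096105 / 3224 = -339.98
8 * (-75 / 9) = -200 / 3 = -66.67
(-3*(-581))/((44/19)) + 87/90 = 497393/660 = 753.63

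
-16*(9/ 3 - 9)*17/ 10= 163.20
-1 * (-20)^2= -400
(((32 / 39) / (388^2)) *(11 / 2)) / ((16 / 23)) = 253 / 5871216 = 0.00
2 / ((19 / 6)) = 12 / 19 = 0.63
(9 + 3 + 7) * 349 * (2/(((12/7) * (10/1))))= 46417/60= 773.62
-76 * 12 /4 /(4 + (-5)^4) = -228 /629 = -0.36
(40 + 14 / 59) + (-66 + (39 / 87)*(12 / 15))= -217332 / 8555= -25.40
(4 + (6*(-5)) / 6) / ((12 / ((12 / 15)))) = -1 / 15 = -0.07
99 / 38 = 2.61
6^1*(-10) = -60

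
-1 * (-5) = 5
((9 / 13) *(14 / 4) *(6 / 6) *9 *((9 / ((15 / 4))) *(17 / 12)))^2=5497.65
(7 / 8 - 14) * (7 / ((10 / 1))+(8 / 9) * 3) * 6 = -2121 / 8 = -265.12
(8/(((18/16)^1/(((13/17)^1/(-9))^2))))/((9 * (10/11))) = 59488/9480645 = 0.01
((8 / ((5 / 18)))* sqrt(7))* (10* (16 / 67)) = 181.96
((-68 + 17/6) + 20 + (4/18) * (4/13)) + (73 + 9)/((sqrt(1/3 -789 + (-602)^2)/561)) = -10553/234 + 23001 * sqrt(3254538)/542423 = 31.40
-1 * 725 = -725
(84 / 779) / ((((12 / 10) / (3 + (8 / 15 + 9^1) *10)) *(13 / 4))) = 82600 / 30381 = 2.72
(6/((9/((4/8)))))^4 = 0.01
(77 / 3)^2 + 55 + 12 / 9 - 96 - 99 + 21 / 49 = 32794 / 63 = 520.54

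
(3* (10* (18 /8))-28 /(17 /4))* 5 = 304.56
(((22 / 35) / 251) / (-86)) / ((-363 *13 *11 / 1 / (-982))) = -982 / 1782625845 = -0.00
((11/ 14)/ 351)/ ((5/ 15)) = 0.01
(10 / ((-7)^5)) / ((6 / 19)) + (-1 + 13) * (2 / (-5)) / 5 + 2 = 1.04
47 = 47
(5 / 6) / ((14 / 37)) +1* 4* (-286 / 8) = -140.80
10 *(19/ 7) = 190/ 7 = 27.14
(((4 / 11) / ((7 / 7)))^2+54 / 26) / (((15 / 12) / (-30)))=-83400 / 1573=-53.02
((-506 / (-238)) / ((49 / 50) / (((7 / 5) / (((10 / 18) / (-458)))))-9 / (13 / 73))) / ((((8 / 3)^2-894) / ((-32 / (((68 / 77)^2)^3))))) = -139729251750361119 / 43668819153679858496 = -0.00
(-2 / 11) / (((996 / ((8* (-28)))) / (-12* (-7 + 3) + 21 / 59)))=106512 / 53867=1.98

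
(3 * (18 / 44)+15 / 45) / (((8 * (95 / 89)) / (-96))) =-18334 / 1045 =-17.54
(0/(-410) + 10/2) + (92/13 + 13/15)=2524/195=12.94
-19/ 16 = -1.19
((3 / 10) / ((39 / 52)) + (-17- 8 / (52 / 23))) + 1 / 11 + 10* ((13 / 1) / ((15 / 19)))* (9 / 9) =310208 / 2145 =144.62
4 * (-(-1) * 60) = 240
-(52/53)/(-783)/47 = 52/1950453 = 0.00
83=83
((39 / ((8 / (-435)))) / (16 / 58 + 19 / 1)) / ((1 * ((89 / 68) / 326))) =-104868495 / 3827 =-27402.27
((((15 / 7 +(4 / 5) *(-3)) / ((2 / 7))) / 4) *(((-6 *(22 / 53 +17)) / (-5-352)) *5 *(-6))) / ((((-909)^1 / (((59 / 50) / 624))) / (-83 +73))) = 0.00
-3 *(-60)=180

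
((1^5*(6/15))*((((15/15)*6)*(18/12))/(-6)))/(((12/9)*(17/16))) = -36/85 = -0.42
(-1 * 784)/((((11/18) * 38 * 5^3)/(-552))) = 3894912/26125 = 149.09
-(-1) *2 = 2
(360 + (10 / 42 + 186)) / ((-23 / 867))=-3315119 / 161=-20590.80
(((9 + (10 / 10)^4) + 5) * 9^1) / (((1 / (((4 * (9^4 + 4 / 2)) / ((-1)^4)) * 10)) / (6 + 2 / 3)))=236268000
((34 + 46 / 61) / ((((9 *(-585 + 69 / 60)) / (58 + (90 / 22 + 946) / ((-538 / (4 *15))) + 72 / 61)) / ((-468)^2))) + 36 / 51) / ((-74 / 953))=-70574154134045576754 / 80869835711687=-872688.23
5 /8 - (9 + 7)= -123 /8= -15.38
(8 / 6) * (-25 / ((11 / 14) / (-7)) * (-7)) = -68600 / 33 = -2078.79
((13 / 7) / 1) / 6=0.31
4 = 4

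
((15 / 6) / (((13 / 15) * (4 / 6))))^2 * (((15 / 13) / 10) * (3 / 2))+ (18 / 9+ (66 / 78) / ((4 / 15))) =1183001 / 140608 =8.41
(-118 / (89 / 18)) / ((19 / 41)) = -87084 / 1691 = -51.50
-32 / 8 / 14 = -2 / 7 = -0.29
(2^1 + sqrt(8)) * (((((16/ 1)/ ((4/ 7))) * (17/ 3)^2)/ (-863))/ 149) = -16184 * sqrt(2)/ 1157283-16184/ 1157283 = -0.03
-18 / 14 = -9 / 7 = -1.29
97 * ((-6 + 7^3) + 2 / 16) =261609 / 8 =32701.12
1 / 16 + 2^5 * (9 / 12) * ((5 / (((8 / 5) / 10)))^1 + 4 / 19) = 229555 / 304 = 755.12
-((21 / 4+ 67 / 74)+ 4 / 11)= -10613 / 1628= -6.52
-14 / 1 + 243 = 229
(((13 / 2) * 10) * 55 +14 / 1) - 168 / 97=347965 / 97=3587.27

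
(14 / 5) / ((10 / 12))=3.36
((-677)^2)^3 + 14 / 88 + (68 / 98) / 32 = 830310939657851373895 / 8624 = 96279097826745289.18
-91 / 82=-1.11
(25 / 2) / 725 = 1 / 58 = 0.02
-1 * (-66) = 66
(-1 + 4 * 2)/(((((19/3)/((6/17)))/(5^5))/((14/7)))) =787500/323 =2438.08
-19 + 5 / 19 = -356 / 19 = -18.74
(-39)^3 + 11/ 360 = -21354829/ 360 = -59318.97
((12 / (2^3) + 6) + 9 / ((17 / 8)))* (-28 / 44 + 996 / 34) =2138241 / 6358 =336.31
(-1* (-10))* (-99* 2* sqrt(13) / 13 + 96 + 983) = 10790 - 1980* sqrt(13) / 13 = 10240.85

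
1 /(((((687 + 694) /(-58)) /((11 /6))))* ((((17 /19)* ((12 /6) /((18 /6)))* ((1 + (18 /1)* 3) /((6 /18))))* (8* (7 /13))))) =-0.00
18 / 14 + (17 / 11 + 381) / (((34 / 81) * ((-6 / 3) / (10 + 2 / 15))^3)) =-19395505209 / 163625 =-118536.32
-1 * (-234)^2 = -54756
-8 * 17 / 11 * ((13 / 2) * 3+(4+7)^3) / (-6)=91834 / 33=2782.85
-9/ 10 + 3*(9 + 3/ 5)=279/ 10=27.90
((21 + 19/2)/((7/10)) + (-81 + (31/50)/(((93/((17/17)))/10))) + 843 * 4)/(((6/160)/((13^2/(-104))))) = -9103562/63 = -144500.98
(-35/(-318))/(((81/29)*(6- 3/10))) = 5075/734103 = 0.01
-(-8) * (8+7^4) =19272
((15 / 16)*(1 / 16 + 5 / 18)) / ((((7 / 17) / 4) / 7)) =4165 / 192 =21.69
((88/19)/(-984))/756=-11/1766772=-0.00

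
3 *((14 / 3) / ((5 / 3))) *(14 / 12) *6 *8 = 2352 / 5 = 470.40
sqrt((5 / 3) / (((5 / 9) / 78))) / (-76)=-3*sqrt(26) / 76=-0.20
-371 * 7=-2597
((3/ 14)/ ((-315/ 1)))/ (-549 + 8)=1/ 795270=0.00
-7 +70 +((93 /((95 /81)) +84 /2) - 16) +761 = 88283 /95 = 929.29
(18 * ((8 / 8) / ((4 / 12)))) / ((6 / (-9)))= -81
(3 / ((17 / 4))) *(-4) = -48 / 17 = -2.82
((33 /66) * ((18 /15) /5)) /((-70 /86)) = -129 /875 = -0.15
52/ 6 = 26/ 3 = 8.67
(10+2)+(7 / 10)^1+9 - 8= 137 / 10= 13.70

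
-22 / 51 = -0.43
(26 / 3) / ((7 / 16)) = 416 / 21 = 19.81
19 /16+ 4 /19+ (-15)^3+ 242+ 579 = -775991 /304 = -2552.60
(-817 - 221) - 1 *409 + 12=-1435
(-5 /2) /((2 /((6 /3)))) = -5 /2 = -2.50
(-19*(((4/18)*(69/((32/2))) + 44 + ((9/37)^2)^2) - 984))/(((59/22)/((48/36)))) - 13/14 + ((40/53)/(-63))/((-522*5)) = 1709411478879211447/192728450586042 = 8869.53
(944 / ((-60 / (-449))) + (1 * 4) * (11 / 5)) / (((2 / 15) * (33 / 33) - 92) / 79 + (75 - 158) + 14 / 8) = -33526336 / 390637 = -85.82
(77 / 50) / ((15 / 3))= 77 / 250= 0.31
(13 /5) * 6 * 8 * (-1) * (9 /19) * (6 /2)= -16848 /95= -177.35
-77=-77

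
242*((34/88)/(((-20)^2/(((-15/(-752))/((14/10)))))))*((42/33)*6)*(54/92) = 4131/276736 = 0.01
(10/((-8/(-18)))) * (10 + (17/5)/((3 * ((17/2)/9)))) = 252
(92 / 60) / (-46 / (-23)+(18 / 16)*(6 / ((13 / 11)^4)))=2627612 / 9356925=0.28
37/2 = 18.50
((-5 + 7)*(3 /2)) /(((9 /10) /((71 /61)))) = 710 /183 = 3.88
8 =8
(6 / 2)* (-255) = -765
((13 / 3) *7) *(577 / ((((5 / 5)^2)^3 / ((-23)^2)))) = 27776203 / 3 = 9258734.33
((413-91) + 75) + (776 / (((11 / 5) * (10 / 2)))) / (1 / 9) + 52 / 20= 56898 / 55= 1034.51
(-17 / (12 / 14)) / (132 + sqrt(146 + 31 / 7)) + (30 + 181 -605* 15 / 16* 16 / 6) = -314778397 / 241830 + 119* sqrt(91) / 80610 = -1301.64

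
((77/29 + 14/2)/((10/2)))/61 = 56/1769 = 0.03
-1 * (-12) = 12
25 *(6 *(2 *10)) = 3000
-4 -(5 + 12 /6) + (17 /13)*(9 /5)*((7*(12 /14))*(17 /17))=203 /65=3.12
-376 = -376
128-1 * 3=125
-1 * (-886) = 886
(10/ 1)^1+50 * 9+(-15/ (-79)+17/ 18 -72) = 553349/ 1422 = 389.13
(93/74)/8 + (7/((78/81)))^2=5302425/100048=53.00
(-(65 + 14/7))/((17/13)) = -871/17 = -51.24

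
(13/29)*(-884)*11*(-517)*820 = 53591103280/29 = 1847969078.62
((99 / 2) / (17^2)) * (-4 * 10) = -1980 / 289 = -6.85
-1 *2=-2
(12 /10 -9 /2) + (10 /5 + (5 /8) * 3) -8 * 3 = -937 /40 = -23.42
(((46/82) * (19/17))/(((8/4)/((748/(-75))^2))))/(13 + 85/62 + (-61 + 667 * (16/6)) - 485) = 445858864/17831079375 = 0.03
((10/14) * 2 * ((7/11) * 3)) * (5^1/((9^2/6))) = 100/99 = 1.01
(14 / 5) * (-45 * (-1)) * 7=882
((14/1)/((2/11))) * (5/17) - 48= -431/17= -25.35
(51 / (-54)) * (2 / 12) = -17 / 108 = -0.16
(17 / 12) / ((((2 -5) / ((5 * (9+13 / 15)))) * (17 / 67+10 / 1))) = -42143 / 18549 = -2.27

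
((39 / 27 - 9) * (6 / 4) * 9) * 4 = -408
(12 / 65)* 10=24 / 13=1.85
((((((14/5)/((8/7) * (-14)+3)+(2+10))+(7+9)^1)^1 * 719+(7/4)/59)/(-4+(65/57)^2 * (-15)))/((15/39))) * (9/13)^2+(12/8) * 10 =-26501944588257/25383174700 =-1044.08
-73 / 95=-0.77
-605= -605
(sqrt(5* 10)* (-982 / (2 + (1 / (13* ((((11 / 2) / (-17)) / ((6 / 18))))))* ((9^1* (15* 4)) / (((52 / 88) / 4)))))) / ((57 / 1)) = 414895* sqrt(2) / 1385727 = 0.42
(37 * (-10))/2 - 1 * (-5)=-180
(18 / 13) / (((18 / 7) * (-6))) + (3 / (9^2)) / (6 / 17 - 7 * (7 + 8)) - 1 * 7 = -8854525 / 1248858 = -7.09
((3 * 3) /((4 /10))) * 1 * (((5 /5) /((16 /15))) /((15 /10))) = 225 /16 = 14.06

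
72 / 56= 9 / 7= 1.29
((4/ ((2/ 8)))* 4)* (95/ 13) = 6080/ 13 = 467.69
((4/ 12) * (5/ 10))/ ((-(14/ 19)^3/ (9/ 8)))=-0.47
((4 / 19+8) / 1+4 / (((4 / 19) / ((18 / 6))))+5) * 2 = 2668 / 19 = 140.42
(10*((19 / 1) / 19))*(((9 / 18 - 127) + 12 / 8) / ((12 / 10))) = -1041.67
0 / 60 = 0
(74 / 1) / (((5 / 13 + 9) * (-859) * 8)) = -481 / 419192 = -0.00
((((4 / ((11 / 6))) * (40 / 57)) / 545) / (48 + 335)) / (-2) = -32 / 8725123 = -0.00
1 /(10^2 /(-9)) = -9 /100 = -0.09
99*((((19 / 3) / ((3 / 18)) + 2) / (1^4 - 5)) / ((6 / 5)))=-825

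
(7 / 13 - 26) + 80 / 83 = -26433 / 1079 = -24.50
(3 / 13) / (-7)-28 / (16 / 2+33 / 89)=-229007 / 67795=-3.38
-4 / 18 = -2 / 9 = -0.22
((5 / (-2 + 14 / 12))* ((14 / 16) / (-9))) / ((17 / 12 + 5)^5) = 20736 / 386683451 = 0.00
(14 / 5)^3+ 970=123994 / 125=991.95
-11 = -11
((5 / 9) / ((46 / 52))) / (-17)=-130 / 3519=-0.04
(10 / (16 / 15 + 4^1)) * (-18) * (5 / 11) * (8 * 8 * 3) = -648000 / 209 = -3100.48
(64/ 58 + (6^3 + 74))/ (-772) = -4221/ 11194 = -0.38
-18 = -18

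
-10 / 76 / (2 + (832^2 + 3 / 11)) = -55 / 289350582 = -0.00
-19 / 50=-0.38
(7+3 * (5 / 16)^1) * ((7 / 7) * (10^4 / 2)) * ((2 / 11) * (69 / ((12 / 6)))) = 5476875 / 22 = 248948.86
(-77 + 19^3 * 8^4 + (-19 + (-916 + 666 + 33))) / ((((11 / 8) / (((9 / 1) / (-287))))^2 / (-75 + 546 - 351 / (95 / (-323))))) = 1212016735640448 / 49833245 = 24321449.18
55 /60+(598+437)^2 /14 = 6427427 /84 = 76516.99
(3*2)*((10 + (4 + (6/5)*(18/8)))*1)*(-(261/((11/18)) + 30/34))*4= -160382124/935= -171531.68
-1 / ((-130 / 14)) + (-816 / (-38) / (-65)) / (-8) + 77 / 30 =20123 / 7410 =2.72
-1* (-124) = 124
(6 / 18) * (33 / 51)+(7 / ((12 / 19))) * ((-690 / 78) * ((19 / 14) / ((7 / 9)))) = -6343787 / 37128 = -170.86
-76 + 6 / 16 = -605 / 8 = -75.62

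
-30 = -30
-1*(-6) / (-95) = -6 / 95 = -0.06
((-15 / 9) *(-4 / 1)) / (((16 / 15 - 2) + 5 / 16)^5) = -5308416000000 / 73439775749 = -72.28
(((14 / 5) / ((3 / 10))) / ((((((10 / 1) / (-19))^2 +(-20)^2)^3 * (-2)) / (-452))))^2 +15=19202637214768065175860609680641 / 1280175814225549072265625000000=15.00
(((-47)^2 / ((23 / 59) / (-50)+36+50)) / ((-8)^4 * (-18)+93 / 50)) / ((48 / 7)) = -570198125 / 11221575610068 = -0.00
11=11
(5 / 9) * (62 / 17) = 310 / 153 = 2.03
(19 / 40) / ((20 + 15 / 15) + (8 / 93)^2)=164331 / 7267720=0.02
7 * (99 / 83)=693 / 83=8.35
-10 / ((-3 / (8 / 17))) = 80 / 51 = 1.57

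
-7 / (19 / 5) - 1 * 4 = -5.84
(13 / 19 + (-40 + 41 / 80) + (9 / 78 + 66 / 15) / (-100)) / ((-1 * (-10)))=-19191131 / 4940000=-3.88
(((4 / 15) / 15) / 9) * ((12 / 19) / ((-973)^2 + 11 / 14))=0.00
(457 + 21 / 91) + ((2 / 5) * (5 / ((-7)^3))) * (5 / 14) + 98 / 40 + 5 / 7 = 287404917 / 624260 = 460.39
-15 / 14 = -1.07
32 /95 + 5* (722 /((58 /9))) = 1544203 /2755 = 560.51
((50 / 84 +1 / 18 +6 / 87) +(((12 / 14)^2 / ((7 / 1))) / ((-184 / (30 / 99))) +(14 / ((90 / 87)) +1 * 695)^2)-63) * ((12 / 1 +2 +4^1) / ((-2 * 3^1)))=-94741573653673 / 62914775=-1505871.61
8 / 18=4 / 9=0.44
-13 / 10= -1.30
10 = 10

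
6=6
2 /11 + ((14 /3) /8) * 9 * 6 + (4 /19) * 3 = 13507 /418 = 32.31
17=17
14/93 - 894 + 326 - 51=-57553/93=-618.85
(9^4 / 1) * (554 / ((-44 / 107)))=-194461479 / 22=-8839158.14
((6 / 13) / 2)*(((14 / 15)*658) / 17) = 9212 / 1105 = 8.34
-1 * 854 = -854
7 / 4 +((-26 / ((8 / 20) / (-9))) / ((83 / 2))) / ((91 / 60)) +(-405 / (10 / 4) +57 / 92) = -4017883 / 26726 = -150.34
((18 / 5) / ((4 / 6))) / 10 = 27 / 50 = 0.54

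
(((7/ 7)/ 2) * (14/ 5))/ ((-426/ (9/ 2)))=-21/ 1420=-0.01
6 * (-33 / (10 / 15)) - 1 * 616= -913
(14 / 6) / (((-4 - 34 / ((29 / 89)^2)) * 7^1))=-841 / 818034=-0.00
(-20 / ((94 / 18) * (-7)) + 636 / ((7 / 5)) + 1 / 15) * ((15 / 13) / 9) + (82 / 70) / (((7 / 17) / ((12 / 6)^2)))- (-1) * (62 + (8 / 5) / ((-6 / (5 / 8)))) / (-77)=2042080489 / 29639610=68.90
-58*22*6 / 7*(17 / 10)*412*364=-1394188224 / 5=-278837644.80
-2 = -2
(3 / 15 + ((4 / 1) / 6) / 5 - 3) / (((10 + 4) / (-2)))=8 / 21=0.38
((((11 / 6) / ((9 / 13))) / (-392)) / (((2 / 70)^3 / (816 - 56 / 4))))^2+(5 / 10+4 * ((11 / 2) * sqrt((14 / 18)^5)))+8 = 1078 * sqrt(7) / 243+2517543169162201 / 46656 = 53959687279.45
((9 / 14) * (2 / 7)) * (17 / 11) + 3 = 1770 / 539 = 3.28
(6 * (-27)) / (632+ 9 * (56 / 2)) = -0.18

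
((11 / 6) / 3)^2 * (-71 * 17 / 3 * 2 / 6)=-146047 / 2916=-50.08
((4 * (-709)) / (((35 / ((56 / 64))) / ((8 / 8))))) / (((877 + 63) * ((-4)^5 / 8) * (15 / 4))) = 709 / 4512000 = 0.00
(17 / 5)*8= 27.20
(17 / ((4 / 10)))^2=7225 / 4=1806.25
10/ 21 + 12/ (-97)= 718/ 2037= 0.35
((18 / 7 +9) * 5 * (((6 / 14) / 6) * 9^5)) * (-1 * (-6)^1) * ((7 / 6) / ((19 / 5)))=119574225 / 266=449527.16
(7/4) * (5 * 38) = 332.50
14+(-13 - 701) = -700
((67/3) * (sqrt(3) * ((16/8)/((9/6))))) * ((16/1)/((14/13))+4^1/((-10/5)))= 2680 * sqrt(3)/7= 663.13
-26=-26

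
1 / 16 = 0.06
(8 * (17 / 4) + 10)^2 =1936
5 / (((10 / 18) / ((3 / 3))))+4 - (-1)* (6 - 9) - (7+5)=-2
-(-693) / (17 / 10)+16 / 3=412.98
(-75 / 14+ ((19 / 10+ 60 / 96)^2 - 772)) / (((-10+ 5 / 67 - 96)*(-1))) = -578544531 / 79486400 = -7.28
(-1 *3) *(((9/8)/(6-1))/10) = -27/400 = -0.07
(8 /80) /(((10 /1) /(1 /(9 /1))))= 1 /900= 0.00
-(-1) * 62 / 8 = 31 / 4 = 7.75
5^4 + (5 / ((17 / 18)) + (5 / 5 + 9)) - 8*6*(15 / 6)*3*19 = -105395 / 17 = -6199.71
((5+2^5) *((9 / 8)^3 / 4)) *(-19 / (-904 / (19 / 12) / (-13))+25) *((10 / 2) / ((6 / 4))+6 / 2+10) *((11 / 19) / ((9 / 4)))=47834541909 / 35176448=1359.85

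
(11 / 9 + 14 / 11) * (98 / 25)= 24206 / 2475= 9.78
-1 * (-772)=772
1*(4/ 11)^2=16/ 121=0.13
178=178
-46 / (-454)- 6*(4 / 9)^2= -6643 / 6129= -1.08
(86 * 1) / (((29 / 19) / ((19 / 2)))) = 15523 / 29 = 535.28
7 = 7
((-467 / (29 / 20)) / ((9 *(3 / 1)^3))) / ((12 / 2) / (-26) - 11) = 60710 / 514431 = 0.12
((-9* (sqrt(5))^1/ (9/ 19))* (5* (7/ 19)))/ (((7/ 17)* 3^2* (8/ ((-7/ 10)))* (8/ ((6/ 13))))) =119* sqrt(5)/ 2496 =0.11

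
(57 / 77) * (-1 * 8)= -456 / 77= -5.92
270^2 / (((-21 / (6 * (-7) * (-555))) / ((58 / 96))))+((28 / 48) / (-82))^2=-47336643971951 / 968256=-48888562.50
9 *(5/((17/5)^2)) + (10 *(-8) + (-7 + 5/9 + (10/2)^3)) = 110408/2601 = 42.45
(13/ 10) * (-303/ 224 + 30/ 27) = -6331/ 20160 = -0.31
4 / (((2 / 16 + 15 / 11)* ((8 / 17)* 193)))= 748 / 25283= 0.03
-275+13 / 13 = -274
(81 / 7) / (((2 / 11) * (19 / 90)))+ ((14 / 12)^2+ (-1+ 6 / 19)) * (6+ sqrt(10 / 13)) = 463 * sqrt(130) / 8892+ 243811 / 798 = 306.12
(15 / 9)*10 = 50 / 3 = 16.67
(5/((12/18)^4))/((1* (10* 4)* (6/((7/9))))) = 21/256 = 0.08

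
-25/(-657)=25/657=0.04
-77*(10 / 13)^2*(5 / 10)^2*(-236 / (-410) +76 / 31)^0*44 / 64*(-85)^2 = -152989375 / 2704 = -56578.91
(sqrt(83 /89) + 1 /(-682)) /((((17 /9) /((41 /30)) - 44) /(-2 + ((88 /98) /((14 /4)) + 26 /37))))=-406146 /11342720851 + 812292 * sqrt(7387) /2960416879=0.02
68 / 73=0.93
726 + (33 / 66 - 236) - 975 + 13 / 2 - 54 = -532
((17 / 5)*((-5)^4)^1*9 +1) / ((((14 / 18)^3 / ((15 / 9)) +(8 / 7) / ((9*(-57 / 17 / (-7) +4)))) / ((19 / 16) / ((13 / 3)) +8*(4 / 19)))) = 3686711359455 / 30579208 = 120562.68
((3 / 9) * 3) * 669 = 669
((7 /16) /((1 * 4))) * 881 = 6167 /64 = 96.36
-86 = -86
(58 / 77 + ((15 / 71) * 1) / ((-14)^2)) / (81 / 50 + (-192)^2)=2886725 / 141081041178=0.00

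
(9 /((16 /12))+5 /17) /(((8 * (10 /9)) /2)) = 4311 /2720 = 1.58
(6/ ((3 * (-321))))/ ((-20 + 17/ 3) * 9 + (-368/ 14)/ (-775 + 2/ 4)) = 21686/ 448879659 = 0.00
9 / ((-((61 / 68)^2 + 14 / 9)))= -374544 / 98225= -3.81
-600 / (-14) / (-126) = -50 / 147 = -0.34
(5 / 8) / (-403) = -5 / 3224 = -0.00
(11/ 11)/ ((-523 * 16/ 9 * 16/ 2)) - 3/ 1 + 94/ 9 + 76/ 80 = 25287691/ 3012480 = 8.39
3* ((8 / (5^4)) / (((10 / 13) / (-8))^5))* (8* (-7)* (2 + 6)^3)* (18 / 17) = 4709322722377728 / 33203125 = 141833719.64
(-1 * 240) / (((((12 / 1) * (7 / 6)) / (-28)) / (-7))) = -3360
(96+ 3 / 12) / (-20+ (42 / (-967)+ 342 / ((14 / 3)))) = 2606065 / 1441588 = 1.81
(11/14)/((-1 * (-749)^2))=-11/7854014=-0.00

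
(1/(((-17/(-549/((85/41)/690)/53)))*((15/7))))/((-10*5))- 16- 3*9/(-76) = -2551909249/145511500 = -17.54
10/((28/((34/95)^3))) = 19652/1200325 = 0.02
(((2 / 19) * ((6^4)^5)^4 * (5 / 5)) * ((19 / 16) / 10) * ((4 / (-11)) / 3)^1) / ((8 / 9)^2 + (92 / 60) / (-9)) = -1206156894160615118087169221703705138040928967760811766199615488 / 2761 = -436855086621012357148558200000000000000000000000000000000000.00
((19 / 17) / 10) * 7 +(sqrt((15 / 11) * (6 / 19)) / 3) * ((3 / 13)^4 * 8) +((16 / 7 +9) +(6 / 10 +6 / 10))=648 * sqrt(2090) / 5969249 +15789 / 1190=13.27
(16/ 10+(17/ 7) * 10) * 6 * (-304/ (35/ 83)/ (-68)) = 34290288/ 20825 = 1646.59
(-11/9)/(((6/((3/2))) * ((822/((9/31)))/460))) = -1265/25482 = -0.05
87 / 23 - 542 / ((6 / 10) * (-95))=17425 / 1311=13.29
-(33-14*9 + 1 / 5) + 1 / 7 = 92.94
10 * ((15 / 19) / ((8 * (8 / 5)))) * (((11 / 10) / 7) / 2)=825 / 17024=0.05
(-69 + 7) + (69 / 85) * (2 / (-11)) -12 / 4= -65.15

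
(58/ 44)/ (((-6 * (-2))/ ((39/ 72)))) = 0.06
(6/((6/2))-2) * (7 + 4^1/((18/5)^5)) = 0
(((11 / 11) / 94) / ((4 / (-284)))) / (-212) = 71 / 19928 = 0.00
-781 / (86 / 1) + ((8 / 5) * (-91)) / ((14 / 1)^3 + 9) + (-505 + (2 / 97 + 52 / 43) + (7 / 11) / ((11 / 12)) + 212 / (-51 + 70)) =-132272143506729 / 263988721370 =-501.05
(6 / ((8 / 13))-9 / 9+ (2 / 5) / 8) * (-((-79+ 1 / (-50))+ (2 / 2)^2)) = 85822 / 125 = 686.58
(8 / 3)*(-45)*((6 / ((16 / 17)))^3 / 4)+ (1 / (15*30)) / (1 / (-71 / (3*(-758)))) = -509031626581 / 65491200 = -7772.52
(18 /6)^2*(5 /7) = 45 /7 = 6.43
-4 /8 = -1 /2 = -0.50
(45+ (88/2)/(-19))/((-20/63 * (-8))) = 51093/3040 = 16.81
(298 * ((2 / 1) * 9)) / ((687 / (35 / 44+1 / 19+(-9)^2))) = 30585975 / 47861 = 639.06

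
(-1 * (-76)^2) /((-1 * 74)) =2888 /37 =78.05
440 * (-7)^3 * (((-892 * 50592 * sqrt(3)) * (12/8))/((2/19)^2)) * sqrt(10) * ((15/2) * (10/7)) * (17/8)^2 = 44608031724044250 * sqrt(30) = 244328252211651010.06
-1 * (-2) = 2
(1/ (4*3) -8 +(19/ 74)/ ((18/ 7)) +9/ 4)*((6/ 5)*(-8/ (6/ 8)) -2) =1483/ 18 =82.39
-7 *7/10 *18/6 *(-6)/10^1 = 441/50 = 8.82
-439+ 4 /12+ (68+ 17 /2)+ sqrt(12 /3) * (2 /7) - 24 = -16195 /42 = -385.60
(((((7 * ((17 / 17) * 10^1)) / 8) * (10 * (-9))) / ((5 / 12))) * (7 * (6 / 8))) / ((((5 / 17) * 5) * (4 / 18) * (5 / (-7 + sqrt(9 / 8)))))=4250799 / 100 -1821771 * sqrt(2) / 400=36067.06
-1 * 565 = -565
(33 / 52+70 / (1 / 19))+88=73769 / 52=1418.63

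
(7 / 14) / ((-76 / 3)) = -3 / 152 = -0.02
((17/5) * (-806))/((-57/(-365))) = -1000246/57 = -17548.18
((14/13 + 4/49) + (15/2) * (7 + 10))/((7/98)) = 163911/91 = 1801.22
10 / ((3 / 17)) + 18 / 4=367 / 6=61.17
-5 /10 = -1 /2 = -0.50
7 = 7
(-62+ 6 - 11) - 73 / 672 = -45097 / 672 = -67.11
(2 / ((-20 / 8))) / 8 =-1 / 10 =-0.10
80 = 80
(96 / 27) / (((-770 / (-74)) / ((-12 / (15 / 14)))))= -9472 / 2475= -3.83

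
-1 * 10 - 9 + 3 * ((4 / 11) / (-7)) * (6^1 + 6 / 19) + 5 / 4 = -109633 / 5852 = -18.73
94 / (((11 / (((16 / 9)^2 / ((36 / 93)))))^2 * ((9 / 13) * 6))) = 2405052416 / 192913083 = 12.47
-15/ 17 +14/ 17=-1/ 17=-0.06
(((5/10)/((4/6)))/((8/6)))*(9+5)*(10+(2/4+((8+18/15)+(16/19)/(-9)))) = 234689/1520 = 154.40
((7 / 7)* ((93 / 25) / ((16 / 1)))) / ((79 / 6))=279 / 15800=0.02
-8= -8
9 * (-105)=-945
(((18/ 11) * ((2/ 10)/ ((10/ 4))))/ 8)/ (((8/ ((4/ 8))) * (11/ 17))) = 153/ 96800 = 0.00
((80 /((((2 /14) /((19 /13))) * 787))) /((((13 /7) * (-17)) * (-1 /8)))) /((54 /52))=1191680 /4696029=0.25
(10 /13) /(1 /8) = 80 /13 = 6.15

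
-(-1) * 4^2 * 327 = 5232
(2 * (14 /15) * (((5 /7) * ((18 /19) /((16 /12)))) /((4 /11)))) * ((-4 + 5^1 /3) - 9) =-561 /19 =-29.53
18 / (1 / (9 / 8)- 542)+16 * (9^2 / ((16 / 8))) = 1577799 / 2435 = 647.97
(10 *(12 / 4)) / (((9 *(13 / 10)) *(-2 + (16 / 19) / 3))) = -950 / 637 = -1.49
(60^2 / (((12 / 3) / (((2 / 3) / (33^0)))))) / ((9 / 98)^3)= 774643.62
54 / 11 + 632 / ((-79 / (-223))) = 19678 / 11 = 1788.91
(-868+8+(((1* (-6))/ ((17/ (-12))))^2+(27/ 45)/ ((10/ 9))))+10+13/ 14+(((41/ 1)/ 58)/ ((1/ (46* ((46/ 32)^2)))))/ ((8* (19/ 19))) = -2469667008559/ 3003750400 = -822.19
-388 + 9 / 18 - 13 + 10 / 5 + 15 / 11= -8737 / 22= -397.14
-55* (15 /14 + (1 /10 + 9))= -3916 /7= -559.43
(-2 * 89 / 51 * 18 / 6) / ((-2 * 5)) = 89 / 85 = 1.05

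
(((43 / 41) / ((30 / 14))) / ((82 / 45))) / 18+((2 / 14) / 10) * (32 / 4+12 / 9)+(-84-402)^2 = 23822743513 / 100860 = 236196.15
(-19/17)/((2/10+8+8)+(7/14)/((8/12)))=-0.07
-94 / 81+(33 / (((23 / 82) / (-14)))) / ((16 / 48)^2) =-27619598 / 1863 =-14825.33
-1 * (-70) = 70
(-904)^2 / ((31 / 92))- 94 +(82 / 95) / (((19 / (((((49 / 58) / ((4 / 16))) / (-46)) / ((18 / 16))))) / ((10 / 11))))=2425192.19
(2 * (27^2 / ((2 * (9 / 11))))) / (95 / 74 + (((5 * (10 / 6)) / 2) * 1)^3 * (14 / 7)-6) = 6.37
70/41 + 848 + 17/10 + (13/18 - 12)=1550039/1845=840.13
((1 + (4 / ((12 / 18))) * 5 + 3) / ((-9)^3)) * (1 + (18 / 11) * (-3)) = 1462 / 8019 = 0.18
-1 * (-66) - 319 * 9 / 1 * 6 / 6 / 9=-253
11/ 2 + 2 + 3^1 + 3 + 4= 35/ 2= 17.50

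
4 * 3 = 12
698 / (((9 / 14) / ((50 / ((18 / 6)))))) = 488600 / 27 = 18096.30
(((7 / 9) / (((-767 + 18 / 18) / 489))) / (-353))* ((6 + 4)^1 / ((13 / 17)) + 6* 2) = 185983 / 5272761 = 0.04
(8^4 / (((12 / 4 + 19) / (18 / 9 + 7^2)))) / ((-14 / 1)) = -52224 / 77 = -678.23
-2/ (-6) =1/ 3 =0.33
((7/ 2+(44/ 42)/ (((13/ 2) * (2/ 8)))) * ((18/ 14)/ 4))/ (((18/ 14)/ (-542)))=-613273/ 1092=-561.61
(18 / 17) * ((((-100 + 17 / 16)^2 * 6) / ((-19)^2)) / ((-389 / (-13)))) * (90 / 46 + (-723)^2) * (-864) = -2600011148.56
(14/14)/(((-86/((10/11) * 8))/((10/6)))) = -200/1419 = -0.14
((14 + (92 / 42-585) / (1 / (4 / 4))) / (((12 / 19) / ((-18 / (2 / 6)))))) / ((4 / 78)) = 26553735 / 28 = 948347.68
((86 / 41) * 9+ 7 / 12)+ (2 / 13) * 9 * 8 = 195323 / 6396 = 30.54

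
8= 8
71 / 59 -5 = -224 / 59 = -3.80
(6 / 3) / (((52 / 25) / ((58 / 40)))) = 145 / 104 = 1.39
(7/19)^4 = 2401/130321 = 0.02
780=780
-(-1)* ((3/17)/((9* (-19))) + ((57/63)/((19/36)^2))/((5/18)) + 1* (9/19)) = 12.17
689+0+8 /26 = 8961 /13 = 689.31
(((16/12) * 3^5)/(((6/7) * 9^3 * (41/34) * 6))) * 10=2380/3321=0.72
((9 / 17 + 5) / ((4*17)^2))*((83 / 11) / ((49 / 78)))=152139 / 10592428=0.01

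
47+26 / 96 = 2269 / 48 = 47.27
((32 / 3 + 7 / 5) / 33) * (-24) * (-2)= 2896 / 165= 17.55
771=771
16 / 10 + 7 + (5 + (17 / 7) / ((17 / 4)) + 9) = 811 / 35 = 23.17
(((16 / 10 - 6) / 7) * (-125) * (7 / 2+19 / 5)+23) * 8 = 33408 / 7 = 4772.57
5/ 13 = 0.38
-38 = -38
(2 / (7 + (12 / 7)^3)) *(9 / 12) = 1029 / 8258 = 0.12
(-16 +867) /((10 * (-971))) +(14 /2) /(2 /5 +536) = -485633 /6510555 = -0.07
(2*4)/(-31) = -8/31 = -0.26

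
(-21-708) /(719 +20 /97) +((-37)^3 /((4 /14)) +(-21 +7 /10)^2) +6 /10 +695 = -1229076327203 /6976300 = -176178.82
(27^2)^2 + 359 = 531800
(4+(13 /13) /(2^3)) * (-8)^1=-33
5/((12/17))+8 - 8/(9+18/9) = 1895/132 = 14.36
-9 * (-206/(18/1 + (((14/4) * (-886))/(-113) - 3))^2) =11836863/11500808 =1.03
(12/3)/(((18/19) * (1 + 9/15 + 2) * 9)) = 95/729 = 0.13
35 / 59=0.59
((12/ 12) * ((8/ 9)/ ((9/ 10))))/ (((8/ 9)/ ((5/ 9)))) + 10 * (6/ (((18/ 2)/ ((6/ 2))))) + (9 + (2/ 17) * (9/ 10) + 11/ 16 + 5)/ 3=2814413/ 110160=25.55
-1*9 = -9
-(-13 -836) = 849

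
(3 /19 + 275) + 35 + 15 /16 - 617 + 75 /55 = -1018385 /3344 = -304.54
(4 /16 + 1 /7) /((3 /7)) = 11 /12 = 0.92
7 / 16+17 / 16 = 3 / 2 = 1.50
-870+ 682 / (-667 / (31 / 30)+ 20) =-8445221 / 9695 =-871.09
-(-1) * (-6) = -6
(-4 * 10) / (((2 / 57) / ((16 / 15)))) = -1216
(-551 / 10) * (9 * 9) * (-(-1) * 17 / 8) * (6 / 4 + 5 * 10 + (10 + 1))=-18968175 / 32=-592755.47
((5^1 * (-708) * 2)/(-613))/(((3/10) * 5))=4720/613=7.70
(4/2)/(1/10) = 20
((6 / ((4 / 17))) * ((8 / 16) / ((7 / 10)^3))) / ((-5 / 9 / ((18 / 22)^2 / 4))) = -929475 / 83006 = -11.20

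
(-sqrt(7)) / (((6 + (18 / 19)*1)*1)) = -0.38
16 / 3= 5.33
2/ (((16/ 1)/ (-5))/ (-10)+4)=25/ 54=0.46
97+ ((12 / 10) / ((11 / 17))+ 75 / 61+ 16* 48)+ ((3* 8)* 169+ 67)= 16745087 / 3355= 4991.08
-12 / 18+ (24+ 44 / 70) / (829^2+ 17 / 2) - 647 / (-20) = 18290478881 / 577289580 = 31.68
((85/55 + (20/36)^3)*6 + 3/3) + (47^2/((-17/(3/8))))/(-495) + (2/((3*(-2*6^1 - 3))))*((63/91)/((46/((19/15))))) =30975665911/2717371800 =11.40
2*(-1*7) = -14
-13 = -13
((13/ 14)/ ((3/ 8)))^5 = 380204032/ 4084101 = 93.09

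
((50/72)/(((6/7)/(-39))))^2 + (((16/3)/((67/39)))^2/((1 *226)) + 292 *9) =9536126267777/2629620288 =3626.43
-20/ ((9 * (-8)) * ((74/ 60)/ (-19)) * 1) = -475/ 111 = -4.28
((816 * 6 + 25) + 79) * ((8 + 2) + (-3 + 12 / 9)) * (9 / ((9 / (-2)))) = -250000 / 3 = -83333.33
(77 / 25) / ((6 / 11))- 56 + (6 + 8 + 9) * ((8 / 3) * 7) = 18949 / 50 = 378.98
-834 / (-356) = 2.34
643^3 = 265847707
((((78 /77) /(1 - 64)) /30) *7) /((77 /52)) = -676 /266805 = -0.00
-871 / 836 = -1.04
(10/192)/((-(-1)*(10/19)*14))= 0.01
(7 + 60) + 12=79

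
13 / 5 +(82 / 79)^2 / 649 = 52688937 / 20252045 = 2.60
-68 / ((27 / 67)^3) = -20451884 / 19683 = -1039.06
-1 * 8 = -8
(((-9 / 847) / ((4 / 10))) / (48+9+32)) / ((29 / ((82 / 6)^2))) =-8405 / 4372214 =-0.00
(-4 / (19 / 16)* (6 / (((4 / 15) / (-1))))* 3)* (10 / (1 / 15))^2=97200000 / 19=5115789.47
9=9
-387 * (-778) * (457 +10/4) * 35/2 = 4842215595/2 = 2421107797.50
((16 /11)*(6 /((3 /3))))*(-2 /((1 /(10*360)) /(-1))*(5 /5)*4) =251345.45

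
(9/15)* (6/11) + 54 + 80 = 7388/55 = 134.33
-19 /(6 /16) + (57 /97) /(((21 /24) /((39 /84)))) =-718010 /14259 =-50.35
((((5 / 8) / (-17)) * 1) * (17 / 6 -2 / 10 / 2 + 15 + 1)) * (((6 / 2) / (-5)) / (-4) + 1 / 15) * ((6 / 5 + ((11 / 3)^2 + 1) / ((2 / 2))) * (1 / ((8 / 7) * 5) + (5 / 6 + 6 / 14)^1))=-2852993 / 850500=-3.35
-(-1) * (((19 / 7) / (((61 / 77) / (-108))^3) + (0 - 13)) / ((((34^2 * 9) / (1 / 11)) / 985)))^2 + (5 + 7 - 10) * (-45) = 2364134047337588939902490211985 / 674784452253388782096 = 3503539596.15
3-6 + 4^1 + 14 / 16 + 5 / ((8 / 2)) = 25 / 8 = 3.12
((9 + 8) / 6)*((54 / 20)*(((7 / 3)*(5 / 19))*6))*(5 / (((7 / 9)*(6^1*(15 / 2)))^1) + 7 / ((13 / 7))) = 110.26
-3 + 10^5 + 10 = 100007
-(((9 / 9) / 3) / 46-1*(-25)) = -3451 / 138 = -25.01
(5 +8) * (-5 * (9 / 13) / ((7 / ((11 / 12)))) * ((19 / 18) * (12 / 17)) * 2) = -1045 / 119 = -8.78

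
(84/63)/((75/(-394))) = -1576/225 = -7.00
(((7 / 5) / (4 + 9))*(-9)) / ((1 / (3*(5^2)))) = -945 / 13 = -72.69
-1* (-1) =1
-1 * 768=-768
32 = 32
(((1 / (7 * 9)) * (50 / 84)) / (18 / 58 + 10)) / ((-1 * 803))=-725 / 635296662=-0.00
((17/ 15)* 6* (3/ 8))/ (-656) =-51/ 13120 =-0.00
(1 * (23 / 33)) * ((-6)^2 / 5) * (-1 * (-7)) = 1932 / 55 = 35.13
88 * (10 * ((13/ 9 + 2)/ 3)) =27280/ 27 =1010.37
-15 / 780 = -1 / 52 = -0.02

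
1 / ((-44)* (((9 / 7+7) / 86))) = -301 / 1276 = -0.24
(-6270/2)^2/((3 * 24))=1092025/8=136503.12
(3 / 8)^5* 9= 2187 / 32768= 0.07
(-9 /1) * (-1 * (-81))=-729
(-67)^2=4489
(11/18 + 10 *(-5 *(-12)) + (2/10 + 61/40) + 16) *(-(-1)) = 222601/360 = 618.34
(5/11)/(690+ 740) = 1/3146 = 0.00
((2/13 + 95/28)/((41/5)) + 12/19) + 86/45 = 37963801/12760020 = 2.98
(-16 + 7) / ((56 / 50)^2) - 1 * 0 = -5625 / 784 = -7.17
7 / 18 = 0.39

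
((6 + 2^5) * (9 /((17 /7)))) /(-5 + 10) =28.16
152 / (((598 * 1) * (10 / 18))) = 684 / 1495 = 0.46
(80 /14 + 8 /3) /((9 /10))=9.31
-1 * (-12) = 12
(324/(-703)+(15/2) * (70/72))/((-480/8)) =-115249/1012320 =-0.11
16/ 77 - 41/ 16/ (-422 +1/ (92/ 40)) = 2554787/ 11945472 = 0.21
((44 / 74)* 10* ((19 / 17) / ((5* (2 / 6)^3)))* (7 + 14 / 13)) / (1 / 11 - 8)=-8690220 / 237133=-36.65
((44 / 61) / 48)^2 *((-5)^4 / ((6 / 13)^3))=166148125 / 115737984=1.44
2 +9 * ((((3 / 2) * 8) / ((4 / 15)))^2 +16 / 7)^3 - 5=25720624527810 / 343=74987243521.31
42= 42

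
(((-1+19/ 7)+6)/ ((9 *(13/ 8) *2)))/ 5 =24/ 455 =0.05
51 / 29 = 1.76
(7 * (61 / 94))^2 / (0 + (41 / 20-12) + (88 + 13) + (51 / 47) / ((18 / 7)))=2734935 / 12123697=0.23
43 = 43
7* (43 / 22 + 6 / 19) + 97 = 47189 / 418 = 112.89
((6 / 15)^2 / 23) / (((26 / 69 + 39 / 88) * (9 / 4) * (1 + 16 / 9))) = 4224 / 3111875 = 0.00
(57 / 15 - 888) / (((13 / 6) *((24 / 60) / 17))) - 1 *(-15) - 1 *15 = -225471 / 13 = -17343.92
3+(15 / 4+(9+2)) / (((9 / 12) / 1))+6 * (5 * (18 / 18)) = 158 / 3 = 52.67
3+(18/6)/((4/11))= 45/4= 11.25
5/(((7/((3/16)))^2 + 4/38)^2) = 146205/56812629316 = 0.00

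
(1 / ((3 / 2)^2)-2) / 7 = -2 / 9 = -0.22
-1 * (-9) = 9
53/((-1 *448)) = -53/448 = -0.12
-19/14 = -1.36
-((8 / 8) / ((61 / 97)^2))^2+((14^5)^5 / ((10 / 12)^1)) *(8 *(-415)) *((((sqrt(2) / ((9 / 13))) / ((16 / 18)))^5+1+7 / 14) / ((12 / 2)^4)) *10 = -1692800591997914282105760826695680 *sqrt(2) / 27 - 258564161346486029364684837265468138889 / 124612569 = -90740928013886511017704510000000.00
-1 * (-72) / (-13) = -72 / 13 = -5.54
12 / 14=6 / 7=0.86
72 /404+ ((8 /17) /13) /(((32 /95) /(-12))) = -24807 /22321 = -1.11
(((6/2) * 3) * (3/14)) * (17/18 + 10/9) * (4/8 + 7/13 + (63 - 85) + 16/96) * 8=-60014/91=-659.49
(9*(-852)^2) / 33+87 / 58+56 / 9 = 39200345 / 198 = 197981.54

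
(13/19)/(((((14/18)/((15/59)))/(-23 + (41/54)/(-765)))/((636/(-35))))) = 68912402/737205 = 93.48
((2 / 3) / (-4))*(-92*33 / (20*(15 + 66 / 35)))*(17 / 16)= 30107 / 18912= 1.59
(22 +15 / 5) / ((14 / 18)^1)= 225 / 7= 32.14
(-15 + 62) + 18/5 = 253/5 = 50.60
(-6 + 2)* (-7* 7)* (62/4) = 3038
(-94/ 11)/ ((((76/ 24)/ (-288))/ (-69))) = -53625.88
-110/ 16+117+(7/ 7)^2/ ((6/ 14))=2699/ 24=112.46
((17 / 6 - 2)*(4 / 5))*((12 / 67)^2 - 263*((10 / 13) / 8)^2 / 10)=-5124283 / 36414768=-0.14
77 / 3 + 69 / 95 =7522 / 285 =26.39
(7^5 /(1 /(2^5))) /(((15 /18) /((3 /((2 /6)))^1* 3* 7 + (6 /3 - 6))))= 119396928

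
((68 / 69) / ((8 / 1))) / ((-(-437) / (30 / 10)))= 17 / 20102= 0.00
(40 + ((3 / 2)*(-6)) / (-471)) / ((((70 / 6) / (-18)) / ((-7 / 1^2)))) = 339282 / 785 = 432.21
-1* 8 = -8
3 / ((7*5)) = 3 / 35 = 0.09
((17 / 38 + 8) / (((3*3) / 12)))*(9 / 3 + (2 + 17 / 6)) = 5029 / 57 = 88.23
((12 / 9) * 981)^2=1710864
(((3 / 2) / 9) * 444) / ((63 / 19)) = 1406 / 63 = 22.32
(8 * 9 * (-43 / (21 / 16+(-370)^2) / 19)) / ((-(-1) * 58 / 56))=-0.00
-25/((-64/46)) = 575/32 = 17.97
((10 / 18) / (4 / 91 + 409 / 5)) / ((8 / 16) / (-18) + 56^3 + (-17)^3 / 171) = 172900 / 4472466200847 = 0.00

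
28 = 28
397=397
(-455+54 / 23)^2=108388921 / 529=204893.99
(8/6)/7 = 4/21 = 0.19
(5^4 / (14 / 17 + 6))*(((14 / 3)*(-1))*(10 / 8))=-371875 / 696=-534.30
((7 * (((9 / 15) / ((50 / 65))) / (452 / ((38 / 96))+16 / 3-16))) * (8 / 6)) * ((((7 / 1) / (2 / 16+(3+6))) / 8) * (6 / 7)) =1197 / 2263000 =0.00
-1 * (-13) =13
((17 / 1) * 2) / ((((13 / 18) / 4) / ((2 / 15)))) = 25.11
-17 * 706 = -12002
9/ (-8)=-9/ 8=-1.12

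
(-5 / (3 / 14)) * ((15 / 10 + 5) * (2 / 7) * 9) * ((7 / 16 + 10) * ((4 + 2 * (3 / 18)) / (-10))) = 28223 / 16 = 1763.94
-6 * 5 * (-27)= 810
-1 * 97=-97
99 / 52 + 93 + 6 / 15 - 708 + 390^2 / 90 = 280099 / 260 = 1077.30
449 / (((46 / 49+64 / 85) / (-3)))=-5610255 / 7046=-796.23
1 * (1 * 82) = 82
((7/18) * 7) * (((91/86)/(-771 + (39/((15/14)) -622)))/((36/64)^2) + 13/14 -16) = -4985730239/121500972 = -41.03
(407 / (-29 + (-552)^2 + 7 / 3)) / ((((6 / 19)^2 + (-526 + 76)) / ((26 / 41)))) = -1910051 / 1014419220528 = -0.00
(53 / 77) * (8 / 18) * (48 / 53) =64 / 231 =0.28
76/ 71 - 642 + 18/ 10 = -226891/ 355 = -639.13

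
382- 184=198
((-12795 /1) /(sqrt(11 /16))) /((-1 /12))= 614160 * sqrt(11) /11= 185176.21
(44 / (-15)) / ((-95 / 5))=44 / 285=0.15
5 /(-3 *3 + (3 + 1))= -1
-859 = -859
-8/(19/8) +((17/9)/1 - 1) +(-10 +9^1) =-595/171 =-3.48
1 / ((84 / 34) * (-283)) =-17 / 11886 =-0.00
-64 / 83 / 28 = -16 / 581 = -0.03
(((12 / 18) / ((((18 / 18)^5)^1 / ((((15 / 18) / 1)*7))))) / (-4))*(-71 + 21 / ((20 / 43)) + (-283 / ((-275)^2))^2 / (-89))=25.13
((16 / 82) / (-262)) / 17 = -4 / 91307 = -0.00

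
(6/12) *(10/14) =5/14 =0.36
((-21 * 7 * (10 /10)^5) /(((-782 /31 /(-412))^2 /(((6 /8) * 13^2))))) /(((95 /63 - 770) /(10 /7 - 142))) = -909132.72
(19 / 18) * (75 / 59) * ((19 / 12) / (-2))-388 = -3305473 / 8496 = -389.06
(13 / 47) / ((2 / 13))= 169 / 94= 1.80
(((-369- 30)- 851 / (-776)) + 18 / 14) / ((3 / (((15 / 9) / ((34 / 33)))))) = -6970205 / 32592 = -213.86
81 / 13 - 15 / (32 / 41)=-5403 / 416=-12.99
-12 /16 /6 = -1 /8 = -0.12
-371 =-371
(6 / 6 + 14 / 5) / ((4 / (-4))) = -19 / 5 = -3.80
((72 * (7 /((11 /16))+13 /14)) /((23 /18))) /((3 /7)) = 369576 /253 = 1460.77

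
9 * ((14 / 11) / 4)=63 / 22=2.86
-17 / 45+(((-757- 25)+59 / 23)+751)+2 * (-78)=-191281 / 1035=-184.81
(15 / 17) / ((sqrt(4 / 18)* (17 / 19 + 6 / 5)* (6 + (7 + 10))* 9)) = 475* sqrt(2) / 155618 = 0.00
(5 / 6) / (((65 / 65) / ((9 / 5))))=3 / 2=1.50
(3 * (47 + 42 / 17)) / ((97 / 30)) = 75690 / 1649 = 45.90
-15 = -15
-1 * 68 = -68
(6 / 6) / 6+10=61 / 6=10.17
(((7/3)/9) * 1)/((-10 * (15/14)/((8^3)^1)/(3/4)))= -6272/675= -9.29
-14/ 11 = -1.27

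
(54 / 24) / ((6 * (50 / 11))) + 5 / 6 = 1099 / 1200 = 0.92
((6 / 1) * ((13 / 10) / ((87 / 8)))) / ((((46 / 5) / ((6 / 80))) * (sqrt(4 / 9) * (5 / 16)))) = 0.03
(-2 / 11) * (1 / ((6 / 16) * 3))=-16 / 99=-0.16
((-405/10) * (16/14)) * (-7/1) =324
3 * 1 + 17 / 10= 47 / 10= 4.70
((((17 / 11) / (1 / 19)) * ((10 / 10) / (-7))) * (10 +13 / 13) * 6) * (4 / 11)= -100.68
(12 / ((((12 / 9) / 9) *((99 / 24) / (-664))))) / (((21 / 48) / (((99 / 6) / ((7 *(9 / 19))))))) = -7266816 / 49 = -148302.37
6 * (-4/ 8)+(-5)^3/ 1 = -128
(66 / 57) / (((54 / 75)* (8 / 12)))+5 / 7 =2495 / 798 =3.13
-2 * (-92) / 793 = 184 / 793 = 0.23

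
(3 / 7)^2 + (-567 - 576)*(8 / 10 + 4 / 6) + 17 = -406508 / 245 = -1659.22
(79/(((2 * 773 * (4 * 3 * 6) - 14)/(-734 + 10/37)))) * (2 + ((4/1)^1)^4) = -25151388/187183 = -134.37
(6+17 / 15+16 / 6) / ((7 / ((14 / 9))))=98 / 45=2.18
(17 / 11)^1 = 17 / 11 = 1.55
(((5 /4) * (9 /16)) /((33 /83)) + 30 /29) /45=3815 /61248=0.06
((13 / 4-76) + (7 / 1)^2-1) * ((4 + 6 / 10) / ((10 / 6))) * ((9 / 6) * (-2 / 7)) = 20493 / 700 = 29.28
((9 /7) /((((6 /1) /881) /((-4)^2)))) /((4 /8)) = 42288 /7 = 6041.14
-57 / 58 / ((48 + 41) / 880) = -25080 / 2581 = -9.72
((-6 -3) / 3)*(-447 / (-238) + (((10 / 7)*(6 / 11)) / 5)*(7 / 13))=-5.89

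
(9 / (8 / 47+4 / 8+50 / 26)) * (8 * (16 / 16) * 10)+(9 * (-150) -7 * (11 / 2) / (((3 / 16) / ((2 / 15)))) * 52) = -355942766 / 142605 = -2496.00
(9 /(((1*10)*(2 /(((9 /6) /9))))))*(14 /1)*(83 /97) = 1743 /1940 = 0.90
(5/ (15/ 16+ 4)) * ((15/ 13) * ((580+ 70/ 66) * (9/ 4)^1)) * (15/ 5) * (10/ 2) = 22914.27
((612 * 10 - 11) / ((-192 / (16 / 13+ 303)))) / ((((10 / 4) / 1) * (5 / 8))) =-4832219 / 780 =-6195.15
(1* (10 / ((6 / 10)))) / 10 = 5 / 3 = 1.67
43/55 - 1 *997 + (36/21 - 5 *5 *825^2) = -6551398509/385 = -17016619.50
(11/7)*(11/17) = 121/119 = 1.02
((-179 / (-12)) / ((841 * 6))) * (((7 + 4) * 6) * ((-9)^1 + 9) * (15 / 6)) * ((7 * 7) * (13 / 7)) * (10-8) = 0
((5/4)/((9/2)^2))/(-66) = -5/5346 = -0.00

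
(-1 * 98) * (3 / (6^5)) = -49 / 1296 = -0.04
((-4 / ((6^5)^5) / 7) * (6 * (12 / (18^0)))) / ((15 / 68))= -17 / 2591302294394634240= -0.00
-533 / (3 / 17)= -9061 / 3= -3020.33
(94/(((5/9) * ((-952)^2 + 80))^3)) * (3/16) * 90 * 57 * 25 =1952991/110314580728004608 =0.00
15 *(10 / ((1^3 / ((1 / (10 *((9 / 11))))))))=55 / 3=18.33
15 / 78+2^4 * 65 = 27045 / 26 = 1040.19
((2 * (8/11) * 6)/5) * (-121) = -1056/5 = -211.20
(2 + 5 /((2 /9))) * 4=98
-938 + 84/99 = -937.15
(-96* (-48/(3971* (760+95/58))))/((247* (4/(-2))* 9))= -14848/43328474475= -0.00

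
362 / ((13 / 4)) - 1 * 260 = -1932 / 13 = -148.62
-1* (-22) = 22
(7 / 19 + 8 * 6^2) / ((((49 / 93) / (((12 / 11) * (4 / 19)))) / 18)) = 440248608 / 194579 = 2262.57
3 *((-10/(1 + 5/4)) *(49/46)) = -980/69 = -14.20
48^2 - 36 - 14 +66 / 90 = 33821 / 15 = 2254.73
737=737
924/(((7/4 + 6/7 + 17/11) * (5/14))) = 3984288/6395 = 623.03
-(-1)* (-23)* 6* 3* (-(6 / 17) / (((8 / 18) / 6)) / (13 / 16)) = 536544 / 221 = 2427.80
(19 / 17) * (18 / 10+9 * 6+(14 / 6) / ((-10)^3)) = 3180467 / 51000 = 62.36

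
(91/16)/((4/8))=91/8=11.38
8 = 8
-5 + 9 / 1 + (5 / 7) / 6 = 173 / 42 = 4.12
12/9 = 4/3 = 1.33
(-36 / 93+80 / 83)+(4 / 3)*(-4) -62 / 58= -1304053 / 223851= -5.83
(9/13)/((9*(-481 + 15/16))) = -16/99853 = -0.00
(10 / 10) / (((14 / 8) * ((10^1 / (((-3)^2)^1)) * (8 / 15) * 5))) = 27 / 140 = 0.19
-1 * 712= -712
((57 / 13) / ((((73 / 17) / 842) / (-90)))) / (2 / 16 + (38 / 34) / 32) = -13315455360 / 27521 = -483828.91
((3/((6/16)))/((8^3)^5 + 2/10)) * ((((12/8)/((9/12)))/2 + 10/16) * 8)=40/13532450803397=0.00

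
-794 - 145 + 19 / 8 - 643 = -12637 / 8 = -1579.62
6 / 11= 0.55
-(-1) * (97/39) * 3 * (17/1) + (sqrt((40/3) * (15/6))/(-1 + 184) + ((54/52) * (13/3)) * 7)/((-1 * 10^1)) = 32161/260 -sqrt(3)/549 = 123.69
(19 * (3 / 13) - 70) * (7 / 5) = -5971 / 65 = -91.86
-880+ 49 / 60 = -52751 / 60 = -879.18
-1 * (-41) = 41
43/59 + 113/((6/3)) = 6753/118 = 57.23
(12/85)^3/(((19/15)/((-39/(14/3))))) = -303264/16335725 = -0.02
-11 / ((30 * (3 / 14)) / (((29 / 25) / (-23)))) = 2233 / 25875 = 0.09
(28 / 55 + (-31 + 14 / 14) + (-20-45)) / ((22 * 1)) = -5197 / 1210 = -4.30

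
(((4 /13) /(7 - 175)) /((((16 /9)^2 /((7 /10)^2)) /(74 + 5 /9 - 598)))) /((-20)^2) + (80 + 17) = 25825378931 /266240000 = 97.00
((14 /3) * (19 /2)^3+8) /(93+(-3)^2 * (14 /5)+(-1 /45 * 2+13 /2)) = 721635 /22438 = 32.16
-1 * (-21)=21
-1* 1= -1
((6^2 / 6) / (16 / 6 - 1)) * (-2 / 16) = -9 / 20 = -0.45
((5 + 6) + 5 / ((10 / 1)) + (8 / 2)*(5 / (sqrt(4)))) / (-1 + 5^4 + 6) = 43 / 1260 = 0.03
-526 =-526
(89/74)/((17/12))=0.85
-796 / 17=-46.82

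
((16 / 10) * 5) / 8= 1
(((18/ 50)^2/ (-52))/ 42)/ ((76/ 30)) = -81/ 3458000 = -0.00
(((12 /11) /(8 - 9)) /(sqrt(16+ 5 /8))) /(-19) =24 * sqrt(266) /27797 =0.01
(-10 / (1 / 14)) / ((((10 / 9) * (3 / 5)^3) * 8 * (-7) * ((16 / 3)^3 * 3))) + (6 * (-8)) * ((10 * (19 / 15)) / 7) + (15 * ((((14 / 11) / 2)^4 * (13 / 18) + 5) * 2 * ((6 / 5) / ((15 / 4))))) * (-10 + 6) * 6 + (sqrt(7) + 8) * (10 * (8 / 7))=-1144.46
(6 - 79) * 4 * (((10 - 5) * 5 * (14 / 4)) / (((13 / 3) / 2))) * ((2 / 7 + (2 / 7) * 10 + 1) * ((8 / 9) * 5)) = -217128.21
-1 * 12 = -12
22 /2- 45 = -34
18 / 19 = 0.95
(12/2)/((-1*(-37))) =6/37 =0.16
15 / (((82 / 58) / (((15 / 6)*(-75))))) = -163125 / 82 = -1989.33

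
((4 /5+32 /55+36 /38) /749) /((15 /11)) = 2434 /1067325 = 0.00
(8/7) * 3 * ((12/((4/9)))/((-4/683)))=-110646/7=-15806.57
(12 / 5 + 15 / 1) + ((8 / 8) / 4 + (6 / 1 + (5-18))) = 213 / 20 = 10.65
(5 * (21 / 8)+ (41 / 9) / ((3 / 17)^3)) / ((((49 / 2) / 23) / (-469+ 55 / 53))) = -466904061317 / 1262142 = -369929.90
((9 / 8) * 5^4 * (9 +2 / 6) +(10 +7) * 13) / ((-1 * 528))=-13567 / 1056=-12.85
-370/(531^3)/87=-370/13025752317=-0.00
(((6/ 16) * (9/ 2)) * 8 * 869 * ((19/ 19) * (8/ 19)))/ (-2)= -46926/ 19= -2469.79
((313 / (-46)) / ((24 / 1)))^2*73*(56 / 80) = 50062159 / 12188160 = 4.11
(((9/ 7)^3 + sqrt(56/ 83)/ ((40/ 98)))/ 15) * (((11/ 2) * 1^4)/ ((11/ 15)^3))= 2205 * sqrt(1162)/ 40172 + 164025/ 83006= 3.85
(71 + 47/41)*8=23664/41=577.17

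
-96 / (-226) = 48 / 113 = 0.42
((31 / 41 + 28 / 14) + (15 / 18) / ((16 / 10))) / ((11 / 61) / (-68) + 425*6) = 6687613 / 5204075388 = 0.00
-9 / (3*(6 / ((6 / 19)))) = -3 / 19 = -0.16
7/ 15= 0.47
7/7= 1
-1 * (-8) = 8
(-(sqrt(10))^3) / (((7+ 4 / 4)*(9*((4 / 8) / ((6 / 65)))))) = -sqrt(10) / 39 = -0.08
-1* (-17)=17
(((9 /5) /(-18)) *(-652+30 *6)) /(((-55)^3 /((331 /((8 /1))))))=-19529 /1663750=-0.01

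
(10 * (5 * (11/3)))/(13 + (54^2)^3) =550/74384733927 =0.00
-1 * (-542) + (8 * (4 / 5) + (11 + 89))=3242 / 5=648.40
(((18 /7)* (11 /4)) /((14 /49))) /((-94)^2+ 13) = 99 /35396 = 0.00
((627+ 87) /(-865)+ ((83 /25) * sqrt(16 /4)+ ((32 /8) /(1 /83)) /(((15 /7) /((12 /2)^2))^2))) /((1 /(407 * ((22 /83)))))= 3628998572056 /358975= 10109335.11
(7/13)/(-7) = -1/13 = -0.08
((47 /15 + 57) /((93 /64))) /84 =14432 /29295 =0.49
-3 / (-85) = 3 / 85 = 0.04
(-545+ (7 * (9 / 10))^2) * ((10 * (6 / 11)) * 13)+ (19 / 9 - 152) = -17810576 / 495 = -35980.96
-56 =-56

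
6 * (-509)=-3054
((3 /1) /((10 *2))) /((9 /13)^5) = 371293 /393660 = 0.94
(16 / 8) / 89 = 2 / 89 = 0.02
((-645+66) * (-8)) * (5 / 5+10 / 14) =55584 / 7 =7940.57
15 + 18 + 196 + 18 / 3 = 235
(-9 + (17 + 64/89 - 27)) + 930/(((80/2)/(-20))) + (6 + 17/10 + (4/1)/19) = -8038513/16910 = -475.37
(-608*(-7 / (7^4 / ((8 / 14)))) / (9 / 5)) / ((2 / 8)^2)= 194560 / 21609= 9.00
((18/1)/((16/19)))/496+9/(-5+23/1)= 2155/3968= 0.54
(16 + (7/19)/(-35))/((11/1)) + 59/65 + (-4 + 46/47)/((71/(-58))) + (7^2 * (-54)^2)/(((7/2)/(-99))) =-2580522984594/638495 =-4041571.17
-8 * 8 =-64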